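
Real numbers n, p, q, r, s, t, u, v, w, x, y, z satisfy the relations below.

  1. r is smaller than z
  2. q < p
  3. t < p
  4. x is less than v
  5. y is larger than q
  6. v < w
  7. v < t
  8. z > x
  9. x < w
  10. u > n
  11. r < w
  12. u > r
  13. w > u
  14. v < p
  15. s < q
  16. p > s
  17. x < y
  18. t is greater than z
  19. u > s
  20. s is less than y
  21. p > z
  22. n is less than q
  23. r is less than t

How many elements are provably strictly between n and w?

Chaining upward from n reaches: u, q, y, p.
Chaining downward from w reaches: r, s, x, u, v.
Strictly between n and w are those in both lists: u — 1 element.

1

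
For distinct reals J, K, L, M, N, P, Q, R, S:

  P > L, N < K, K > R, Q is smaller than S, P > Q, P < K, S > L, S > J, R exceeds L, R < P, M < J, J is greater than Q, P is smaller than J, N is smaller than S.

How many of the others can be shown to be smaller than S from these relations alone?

7

The elements the relations force below S are L, M, Q, R, P, J, N — no chain reaches any other.
That is 7.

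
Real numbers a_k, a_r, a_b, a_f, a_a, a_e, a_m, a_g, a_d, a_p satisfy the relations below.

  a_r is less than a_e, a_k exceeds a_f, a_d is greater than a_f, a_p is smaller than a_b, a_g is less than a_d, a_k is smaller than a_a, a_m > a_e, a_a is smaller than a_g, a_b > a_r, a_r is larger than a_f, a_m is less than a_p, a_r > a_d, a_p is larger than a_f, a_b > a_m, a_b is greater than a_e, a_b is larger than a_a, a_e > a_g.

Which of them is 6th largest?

a_d

Piecing the relations together gives one ordering: a_f < a_k < a_a < a_g < a_d < a_r < a_e < a_m < a_p < a_b.
The 6th largest is a_d.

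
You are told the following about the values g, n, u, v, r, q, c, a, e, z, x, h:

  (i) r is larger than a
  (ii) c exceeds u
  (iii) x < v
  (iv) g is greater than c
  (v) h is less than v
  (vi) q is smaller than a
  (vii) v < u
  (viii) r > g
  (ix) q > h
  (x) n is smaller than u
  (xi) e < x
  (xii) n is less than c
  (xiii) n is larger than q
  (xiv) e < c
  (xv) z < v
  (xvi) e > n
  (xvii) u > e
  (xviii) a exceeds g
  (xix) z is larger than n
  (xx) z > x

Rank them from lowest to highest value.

The consecutive links are each given: h < q; q < n; n < e; e < x; x < z; z < v; v < u; u < c; c < g; g < a; a < r.

h < q < n < e < x < z < v < u < c < g < a < r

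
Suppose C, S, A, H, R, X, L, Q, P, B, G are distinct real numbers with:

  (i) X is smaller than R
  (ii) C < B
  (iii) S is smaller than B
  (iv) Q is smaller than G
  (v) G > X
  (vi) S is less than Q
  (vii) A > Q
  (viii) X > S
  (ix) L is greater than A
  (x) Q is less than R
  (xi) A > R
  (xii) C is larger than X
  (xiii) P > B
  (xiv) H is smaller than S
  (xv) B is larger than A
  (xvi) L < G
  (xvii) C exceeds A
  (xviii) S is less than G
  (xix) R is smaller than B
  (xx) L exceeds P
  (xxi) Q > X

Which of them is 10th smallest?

The consecutive relations fix a unique order: H < S < X < Q < R < A < C < B < P < L < G.
Counting 10 from the smallest end gives L.

L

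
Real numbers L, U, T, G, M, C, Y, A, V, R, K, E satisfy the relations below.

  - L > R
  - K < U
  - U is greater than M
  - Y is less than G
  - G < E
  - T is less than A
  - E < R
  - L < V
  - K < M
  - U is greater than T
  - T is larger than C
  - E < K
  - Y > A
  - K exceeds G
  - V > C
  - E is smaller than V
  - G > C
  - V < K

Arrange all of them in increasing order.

Each adjacent pair is fixed by a given relation: C < T; T < A; A < Y; Y < G; G < E; E < R; R < L; L < V; V < K; K < M; M < U. Chaining them end to end gives the full order.

C < T < A < Y < G < E < R < L < V < K < M < U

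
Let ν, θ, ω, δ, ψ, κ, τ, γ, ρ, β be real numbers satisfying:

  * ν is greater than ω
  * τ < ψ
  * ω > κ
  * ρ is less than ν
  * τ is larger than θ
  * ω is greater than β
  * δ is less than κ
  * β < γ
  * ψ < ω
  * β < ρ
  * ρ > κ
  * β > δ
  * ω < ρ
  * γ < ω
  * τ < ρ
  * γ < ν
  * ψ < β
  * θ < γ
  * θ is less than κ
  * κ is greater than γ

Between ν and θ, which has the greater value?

θ < τ and τ < ψ give θ < ψ.
Then ψ < β extends the chain to β.
With β < γ: θ < τ < ψ < β < γ.
Then γ < κ extends the chain to κ.
Then κ < ω extends the chain to ω.
Then ω < ρ extends the chain to ρ.
Then ρ < ν extends the chain to ν.
So θ < ν; ν is the larger of the two.

ν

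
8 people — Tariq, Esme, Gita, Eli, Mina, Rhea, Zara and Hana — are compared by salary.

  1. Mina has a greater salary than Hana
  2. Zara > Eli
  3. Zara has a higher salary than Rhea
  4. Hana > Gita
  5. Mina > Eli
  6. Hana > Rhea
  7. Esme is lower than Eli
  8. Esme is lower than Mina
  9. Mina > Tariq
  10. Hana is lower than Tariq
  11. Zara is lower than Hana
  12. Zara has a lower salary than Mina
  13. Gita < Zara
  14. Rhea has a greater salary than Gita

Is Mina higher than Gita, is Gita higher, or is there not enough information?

Mina

Gita < Rhea and Rhea < Zara give Gita < Zara.
Then Zara < Hana extends the chain to Hana.
With Hana < Mina: Gita < Rhea < Zara < Hana < Mina.
So Mina is higher.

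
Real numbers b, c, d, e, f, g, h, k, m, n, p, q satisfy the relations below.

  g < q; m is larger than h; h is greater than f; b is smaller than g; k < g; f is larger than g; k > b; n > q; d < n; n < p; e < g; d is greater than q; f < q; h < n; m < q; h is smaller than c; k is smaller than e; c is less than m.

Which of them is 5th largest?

m

Piecing the relations together gives one ordering: b < k < e < g < f < h < c < m < q < d < n < p.
The 5th largest is m.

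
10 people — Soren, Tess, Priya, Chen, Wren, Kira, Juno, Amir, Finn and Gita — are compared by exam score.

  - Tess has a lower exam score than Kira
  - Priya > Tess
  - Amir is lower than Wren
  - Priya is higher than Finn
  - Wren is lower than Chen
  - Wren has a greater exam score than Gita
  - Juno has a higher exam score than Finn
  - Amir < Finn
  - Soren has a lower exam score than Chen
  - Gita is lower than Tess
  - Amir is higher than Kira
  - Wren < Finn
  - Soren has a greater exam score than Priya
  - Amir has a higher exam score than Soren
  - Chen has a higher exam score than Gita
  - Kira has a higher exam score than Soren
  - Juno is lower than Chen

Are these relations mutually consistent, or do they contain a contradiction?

Chaining the given relations yields Priya < Soren < Kira < Amir < Wren < Finn, so Priya < Finn. But one relation states Finn < Priya. These cannot both hold.

inconsistent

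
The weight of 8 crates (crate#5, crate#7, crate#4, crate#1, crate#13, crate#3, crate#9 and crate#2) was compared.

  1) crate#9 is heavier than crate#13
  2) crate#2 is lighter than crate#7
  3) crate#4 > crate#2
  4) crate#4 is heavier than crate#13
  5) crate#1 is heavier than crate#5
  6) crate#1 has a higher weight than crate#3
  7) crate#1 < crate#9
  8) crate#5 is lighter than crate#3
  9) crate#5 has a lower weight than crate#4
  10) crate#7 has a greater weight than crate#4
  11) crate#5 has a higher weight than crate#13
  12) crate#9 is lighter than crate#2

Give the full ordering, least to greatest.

Nothing is placed below crate#13, so it is least; from there crate#13 < crate#5; crate#5 < crate#3; crate#3 < crate#1; crate#1 < crate#9; crate#9 < crate#2; crate#2 < crate#4; crate#4 < crate#7, each given directly.

crate#13 < crate#5 < crate#3 < crate#1 < crate#9 < crate#2 < crate#4 < crate#7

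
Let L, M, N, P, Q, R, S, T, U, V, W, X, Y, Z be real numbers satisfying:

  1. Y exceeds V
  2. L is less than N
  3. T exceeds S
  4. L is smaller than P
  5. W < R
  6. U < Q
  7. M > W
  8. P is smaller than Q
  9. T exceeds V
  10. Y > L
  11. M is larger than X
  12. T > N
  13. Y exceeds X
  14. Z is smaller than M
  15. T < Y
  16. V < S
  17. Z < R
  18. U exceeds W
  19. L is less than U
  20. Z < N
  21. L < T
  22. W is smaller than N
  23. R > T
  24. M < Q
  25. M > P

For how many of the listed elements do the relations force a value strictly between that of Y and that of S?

Chaining upward from S reaches: T, R.
Chaining downward from Y reaches: V, L, W, X, Z, N, T.
Strictly between S and Y are those in both lists: T — 1 element.

1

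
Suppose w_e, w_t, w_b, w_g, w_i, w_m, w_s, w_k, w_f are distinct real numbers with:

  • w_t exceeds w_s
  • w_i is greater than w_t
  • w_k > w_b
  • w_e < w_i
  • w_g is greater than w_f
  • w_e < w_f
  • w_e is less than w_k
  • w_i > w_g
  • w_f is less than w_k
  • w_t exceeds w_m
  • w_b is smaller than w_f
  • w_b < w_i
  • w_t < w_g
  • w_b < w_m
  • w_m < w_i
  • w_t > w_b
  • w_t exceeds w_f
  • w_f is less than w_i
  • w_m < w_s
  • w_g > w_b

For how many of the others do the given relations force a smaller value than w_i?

From w_i the given relations immediately reach w_b, w_m, w_e, w_f, w_t, w_g.
From those, w_s — 7 in total.
Nothing else is reachable below w_i; 7 in all.

7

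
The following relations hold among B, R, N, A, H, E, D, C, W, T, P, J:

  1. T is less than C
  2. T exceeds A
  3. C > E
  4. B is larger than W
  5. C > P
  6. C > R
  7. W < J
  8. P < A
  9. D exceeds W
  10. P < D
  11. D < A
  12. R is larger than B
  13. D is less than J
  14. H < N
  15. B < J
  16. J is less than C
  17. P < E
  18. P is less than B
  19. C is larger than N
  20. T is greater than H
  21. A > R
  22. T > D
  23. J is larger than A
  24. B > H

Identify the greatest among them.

C

H is not greatest since H < B; P is not greatest since P < E; W is not greatest since W < B; E is not greatest since E < C; D is not greatest since D < J; B is not greatest since B < R; R is not greatest since R < C; N is not greatest since N < C; A is not greatest since A < J; J is not greatest since J < C; T is not greatest since T < C.
Only C has nothing above it, so C is the greatest.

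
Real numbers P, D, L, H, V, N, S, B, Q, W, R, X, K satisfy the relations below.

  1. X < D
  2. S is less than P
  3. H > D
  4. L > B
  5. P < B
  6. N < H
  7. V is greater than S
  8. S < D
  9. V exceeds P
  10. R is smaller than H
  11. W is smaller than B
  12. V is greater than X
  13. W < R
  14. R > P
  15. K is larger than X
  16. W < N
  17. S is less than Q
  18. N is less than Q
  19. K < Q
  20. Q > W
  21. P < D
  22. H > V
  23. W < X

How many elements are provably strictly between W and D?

Chaining upward from W reaches: X, N, V, R, K, B, H, Q, L.
Chaining downward from D reaches: X, S, P.
Strictly between W and D are those in both lists: X — 1 element.

1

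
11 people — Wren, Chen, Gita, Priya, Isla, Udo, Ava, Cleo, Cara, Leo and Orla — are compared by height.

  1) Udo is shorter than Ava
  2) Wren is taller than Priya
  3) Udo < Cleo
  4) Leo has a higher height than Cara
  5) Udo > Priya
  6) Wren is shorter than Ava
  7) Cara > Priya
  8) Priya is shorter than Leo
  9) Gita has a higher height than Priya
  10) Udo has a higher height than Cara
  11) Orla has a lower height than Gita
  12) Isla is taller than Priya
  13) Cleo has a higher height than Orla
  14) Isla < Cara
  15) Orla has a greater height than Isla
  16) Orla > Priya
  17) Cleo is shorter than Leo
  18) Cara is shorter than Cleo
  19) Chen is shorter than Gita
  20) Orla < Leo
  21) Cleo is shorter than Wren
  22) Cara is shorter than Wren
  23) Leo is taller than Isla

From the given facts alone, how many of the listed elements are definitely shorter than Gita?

4

The elements the relations force below Gita are Priya, Isla, Chen, Orla — no chain reaches any other.
That is 4.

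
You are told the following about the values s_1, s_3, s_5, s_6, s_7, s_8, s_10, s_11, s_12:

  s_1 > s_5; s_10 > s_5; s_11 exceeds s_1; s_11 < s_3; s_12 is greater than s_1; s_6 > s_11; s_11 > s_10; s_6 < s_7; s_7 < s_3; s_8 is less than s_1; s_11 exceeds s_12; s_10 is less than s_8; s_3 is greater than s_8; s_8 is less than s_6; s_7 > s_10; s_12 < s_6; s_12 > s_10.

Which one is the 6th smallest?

s_11

Chaining the given pairs: s_5 < s_10 < s_8 < s_1 < s_12 < s_11 < s_6 < s_7 < s_3.
Counting 6 from the smallest end gives s_11.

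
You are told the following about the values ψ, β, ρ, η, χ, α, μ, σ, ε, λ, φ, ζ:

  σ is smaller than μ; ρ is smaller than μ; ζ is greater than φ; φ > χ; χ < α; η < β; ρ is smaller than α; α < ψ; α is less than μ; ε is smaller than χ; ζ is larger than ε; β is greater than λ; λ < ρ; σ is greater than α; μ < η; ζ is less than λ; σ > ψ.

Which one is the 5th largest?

Piecing the relations together gives one ordering: ε < χ < φ < ζ < λ < ρ < α < ψ < σ < μ < η < β.
Counting 5 from the largest end gives ψ.

ψ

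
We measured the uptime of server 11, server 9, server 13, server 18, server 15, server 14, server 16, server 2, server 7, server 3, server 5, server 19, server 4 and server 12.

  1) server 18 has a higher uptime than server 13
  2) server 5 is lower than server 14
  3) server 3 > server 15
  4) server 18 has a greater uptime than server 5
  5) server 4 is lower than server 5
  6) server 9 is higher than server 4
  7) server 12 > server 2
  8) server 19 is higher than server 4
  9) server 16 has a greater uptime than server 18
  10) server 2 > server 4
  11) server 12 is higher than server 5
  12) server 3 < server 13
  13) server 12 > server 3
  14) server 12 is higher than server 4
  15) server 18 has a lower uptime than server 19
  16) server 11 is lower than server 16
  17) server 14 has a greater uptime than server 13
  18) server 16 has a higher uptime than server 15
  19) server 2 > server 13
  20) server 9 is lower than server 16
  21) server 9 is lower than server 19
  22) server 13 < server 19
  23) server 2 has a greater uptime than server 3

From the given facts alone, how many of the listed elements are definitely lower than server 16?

8

From server 16 the given relations immediately reach server 11, server 15, server 9, server 18.
From those, server 4, server 5, server 13 — 7 in total.
From those, server 3 — 8 in total.
Nothing else is reachable below server 16; 8 in all.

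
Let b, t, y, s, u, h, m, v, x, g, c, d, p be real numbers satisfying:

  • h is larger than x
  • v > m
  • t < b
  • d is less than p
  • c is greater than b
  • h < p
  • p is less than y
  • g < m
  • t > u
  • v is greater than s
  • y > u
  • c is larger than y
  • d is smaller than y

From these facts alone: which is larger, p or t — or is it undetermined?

Following every chain through t: above t we get b, c; below t we get u.
p is not reached, and no chain runs the other way from p to t.
So the given relations leave the order of t and p undetermined.

undetermined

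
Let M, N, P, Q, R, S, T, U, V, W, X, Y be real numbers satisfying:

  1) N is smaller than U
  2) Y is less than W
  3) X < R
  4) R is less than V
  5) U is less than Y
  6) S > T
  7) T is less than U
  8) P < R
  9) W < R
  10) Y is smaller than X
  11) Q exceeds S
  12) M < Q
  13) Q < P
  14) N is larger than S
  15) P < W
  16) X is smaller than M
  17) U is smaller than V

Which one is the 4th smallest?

The consecutive relations fix a unique order: T < S < N < U < Y < X < M < Q < P < W < R < V.
Counting 4 from the smallest end gives U.

U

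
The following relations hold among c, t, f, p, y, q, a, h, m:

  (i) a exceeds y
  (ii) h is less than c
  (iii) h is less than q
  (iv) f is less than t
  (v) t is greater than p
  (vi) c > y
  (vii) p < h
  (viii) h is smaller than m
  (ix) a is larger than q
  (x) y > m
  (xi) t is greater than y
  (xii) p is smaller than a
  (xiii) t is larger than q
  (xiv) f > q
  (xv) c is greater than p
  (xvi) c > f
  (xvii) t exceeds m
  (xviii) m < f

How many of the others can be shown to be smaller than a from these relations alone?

From a the given relations immediately reach p, q, y.
From those, h, m — 5 in total.
Nothing else is reachable below a; 5 in all.

5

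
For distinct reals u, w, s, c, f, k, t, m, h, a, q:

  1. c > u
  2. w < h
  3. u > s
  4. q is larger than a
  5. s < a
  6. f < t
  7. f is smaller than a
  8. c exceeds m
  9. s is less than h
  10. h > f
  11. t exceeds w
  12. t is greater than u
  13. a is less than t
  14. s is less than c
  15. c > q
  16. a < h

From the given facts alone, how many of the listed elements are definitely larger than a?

From a the given relations immediately reach q, t, h.
From those, c — 4 in total.
No other element is forced above a by the given relations, so the count is 4.

4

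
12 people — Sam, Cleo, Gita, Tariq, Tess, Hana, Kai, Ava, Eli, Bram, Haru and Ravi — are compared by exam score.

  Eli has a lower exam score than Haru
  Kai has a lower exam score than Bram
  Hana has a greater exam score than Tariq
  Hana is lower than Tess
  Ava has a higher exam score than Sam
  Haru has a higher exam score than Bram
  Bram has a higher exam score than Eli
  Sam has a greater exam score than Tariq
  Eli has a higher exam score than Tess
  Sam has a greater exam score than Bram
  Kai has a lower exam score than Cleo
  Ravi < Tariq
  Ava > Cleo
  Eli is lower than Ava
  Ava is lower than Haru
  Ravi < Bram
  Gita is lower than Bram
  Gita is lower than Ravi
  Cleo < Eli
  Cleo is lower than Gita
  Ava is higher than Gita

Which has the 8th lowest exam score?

Piecing the relations together gives one ordering: Kai < Cleo < Gita < Ravi < Tariq < Hana < Tess < Eli < Bram < Sam < Ava < Haru.
Counting 8 from the smallest end gives Eli.

Eli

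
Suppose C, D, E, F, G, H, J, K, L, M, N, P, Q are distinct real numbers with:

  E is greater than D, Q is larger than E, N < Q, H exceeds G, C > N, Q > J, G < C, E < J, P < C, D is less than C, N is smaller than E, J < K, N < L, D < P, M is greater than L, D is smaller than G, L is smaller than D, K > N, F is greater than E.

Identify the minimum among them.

Chaining upward from N: directly above it, L, E, K, C, Q; then D, J, F, M; then G, P; then H.
That covers every other element, and nothing is given below N, so N is the minimum.

N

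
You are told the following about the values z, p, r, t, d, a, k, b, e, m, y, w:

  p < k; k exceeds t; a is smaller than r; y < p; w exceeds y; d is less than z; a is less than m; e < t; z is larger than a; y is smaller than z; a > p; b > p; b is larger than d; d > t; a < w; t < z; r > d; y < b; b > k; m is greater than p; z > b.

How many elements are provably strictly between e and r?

2

The relations place e below r. An element lies strictly between them when it is forced above e and also forced below r.
Above e: {t, d, k, b, z}. Below r: {t, y, p, d, a}.
Intersection: {t, d} — 2.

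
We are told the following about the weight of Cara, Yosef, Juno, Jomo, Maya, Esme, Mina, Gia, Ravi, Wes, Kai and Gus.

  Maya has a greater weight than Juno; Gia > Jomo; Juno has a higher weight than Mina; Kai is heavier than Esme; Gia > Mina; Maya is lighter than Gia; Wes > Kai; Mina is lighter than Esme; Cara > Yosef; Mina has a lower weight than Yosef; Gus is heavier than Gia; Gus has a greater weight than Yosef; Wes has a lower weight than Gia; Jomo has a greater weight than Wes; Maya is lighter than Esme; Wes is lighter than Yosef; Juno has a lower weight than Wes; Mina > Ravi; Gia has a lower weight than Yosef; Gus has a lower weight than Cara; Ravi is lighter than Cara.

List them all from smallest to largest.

Ravi < Mina < Juno < Maya < Esme < Kai < Wes < Jomo < Gia < Yosef < Gus < Cara

Nothing is placed below Ravi, so it is least; from there Ravi < Mina; Mina < Juno; Juno < Maya; Maya < Esme; Esme < Kai; Kai < Wes; Wes < Jomo; Jomo < Gia; Gia < Yosef; Yosef < Gus; Gus < Cara, each given directly.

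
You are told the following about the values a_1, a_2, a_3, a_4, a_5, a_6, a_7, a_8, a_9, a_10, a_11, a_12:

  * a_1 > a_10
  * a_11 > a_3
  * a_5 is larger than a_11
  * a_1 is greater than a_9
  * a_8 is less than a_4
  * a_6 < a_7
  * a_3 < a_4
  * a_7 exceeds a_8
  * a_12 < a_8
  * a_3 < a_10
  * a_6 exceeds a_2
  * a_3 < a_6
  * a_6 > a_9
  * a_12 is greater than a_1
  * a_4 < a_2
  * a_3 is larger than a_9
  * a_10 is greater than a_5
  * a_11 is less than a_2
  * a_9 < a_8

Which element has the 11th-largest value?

The consecutive relations fix a unique order: a_9 < a_3 < a_11 < a_5 < a_10 < a_1 < a_12 < a_8 < a_4 < a_2 < a_6 < a_7.
Counting 11 from the largest end gives a_3.

a_3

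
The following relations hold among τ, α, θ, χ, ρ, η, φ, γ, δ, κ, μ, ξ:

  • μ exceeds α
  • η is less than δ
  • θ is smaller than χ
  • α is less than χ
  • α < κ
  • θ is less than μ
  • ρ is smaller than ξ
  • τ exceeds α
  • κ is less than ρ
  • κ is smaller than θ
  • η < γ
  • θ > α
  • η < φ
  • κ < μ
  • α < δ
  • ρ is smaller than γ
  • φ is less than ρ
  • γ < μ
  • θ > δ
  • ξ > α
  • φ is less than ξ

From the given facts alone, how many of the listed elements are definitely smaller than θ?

4

The elements the relations force below θ are η, α, δ, κ — no chain reaches any other.
That is 4.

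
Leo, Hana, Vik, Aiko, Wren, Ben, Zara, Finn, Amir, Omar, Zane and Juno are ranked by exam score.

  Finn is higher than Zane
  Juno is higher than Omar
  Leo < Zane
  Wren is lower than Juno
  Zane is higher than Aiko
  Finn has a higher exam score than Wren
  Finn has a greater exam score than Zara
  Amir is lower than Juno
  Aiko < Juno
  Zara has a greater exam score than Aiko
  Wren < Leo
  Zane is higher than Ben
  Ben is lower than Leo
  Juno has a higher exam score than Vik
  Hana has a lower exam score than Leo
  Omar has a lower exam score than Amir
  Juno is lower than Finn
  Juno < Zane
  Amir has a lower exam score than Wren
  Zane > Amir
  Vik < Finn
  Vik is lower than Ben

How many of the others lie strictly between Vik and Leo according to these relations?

1

The relations place Vik below Leo. An element lies strictly between them when it is forced above Vik and also forced below Leo.
Above Vik: {Ben, Juno, Zane, Finn}. Below Leo: {Omar, Amir, Wren, Ben, Hana}.
Intersection: {Ben} — 1.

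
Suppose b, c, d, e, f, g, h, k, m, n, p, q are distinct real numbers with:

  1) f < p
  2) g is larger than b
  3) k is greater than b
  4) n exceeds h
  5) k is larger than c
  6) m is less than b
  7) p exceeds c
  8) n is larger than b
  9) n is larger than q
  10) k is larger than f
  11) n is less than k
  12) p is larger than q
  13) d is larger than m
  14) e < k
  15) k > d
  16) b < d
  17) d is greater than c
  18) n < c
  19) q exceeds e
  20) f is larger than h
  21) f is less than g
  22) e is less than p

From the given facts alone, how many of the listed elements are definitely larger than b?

6

From b the given relations immediately reach n, d, g, k.
From those, c — 5 in total.
From those, p — 6 in total.
Nothing else is reachable above b; 6 in all.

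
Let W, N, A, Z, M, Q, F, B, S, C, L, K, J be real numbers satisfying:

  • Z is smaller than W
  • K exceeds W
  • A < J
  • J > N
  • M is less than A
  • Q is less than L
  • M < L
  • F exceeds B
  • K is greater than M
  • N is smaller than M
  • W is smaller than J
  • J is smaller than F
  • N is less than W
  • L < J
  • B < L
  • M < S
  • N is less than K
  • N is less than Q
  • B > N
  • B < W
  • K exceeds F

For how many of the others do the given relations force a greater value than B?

5

Directly above B: L, W, F.
One step further: J, K (5 so far).
Nothing else is reachable above B; 5 in all.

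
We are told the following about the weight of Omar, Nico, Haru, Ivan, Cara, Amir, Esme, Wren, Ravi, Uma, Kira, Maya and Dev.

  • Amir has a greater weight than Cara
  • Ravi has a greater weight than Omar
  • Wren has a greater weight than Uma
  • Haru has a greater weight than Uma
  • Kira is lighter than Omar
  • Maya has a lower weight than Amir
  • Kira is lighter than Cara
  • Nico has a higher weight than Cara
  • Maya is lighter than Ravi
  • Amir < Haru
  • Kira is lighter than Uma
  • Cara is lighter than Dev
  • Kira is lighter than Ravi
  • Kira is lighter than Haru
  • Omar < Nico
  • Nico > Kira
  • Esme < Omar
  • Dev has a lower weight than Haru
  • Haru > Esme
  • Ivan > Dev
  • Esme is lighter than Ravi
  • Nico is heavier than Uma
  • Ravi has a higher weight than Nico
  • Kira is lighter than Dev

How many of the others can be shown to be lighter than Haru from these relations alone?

7

From Haru the given relations immediately reach Esme, Kira, Uma, Dev, Amir.
From those, Maya, Cara — 7 in total.
No other element is forced below Haru by the given relations, so the count is 7.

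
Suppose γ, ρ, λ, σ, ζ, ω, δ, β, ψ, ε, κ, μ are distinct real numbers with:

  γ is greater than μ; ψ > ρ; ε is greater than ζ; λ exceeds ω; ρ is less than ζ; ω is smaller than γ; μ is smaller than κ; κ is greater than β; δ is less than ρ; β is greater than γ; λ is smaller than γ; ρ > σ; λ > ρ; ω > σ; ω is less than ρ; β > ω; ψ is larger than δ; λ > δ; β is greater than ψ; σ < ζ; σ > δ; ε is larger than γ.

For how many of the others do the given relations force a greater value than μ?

4

Directly above μ: γ, κ.
One step further: ε, β (4 so far).
Nothing else is reachable above μ; 4 in all.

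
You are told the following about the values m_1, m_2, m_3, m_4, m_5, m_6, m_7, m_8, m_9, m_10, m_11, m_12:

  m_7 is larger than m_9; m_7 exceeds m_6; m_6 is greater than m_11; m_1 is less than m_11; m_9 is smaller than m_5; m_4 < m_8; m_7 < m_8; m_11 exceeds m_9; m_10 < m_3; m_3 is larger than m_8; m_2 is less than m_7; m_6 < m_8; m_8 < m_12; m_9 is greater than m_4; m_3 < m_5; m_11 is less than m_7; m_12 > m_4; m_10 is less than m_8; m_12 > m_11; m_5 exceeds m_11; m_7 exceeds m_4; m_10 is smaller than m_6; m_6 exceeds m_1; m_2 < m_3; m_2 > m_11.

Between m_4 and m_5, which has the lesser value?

m_4

The relevant relations are m_4 < m_9; m_9 < m_11; m_11 < m_6; m_6 < m_7; m_7 < m_8; m_8 < m_3; m_3 < m_5.
Together: m_4 < m_9 < m_11 < m_6 < m_7 < m_8 < m_3 < m_5.
So m_4 < m_5; m_4 is the smaller of the two.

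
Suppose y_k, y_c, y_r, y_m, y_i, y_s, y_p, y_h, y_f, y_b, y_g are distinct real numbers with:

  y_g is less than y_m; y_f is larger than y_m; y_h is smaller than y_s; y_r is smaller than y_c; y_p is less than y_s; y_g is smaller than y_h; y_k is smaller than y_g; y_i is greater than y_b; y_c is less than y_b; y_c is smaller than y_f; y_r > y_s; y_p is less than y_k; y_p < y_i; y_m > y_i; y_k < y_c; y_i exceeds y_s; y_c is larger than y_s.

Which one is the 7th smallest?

y_c

Piecing the relations together gives one ordering: y_p < y_k < y_g < y_h < y_s < y_r < y_c < y_b < y_i < y_m < y_f.
The 7th smallest is y_c.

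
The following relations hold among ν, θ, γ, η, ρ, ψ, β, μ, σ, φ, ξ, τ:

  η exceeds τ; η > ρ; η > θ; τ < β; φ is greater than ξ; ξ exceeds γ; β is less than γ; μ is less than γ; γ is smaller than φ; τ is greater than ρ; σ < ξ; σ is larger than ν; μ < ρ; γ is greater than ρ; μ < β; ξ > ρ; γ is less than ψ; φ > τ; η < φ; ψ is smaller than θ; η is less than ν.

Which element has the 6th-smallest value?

Chaining the given pairs: μ < ρ < τ < β < γ < ψ < θ < η < ν < σ < ξ < φ.
Counting 6 from the smallest end gives ψ.

ψ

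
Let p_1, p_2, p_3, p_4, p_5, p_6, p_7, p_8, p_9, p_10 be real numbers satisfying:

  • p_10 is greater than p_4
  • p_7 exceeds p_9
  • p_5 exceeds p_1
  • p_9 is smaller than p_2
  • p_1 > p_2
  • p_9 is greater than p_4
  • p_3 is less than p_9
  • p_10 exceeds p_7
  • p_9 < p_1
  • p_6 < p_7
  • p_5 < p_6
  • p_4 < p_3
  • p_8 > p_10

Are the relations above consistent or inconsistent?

consistent

Every relation is compatible with p_4 < p_3 < p_9 < p_2 < p_1 < p_5 < p_6 < p_7 < p_10 < p_8; the set is consistent.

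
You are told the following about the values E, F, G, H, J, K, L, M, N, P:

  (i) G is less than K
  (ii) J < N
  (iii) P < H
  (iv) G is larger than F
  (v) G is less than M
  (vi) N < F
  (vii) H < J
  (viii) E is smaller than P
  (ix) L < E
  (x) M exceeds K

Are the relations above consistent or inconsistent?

consistent

The single ordering L < E < P < H < J < N < F < G < K < M satisfies every listed relation, so no contradiction arises.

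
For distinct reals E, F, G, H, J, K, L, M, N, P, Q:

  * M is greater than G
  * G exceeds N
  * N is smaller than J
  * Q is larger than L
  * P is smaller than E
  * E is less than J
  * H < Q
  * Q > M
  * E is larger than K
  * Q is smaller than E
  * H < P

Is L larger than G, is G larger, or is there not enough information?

Following every chain through G: above G we get M, Q, E, J; below G we get N.
L is not reached, and no chain runs the other way from L to G.
So the given relations leave the order of G and L undetermined.

undetermined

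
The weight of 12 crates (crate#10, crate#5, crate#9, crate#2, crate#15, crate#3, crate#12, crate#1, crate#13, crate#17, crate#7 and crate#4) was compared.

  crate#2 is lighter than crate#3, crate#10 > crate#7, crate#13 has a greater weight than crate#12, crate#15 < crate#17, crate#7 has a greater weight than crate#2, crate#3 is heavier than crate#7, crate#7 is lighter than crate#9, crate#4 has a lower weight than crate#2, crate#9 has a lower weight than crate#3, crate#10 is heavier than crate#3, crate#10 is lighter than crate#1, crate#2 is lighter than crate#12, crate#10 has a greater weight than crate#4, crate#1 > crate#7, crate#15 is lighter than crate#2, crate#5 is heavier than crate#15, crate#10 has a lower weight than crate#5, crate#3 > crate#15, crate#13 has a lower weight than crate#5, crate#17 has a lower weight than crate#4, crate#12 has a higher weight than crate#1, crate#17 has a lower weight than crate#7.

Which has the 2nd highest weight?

Piecing the relations together gives one ordering: crate#15 < crate#17 < crate#4 < crate#2 < crate#7 < crate#9 < crate#3 < crate#10 < crate#1 < crate#12 < crate#13 < crate#5.
Counting 2 from the largest end gives crate#13.

crate#13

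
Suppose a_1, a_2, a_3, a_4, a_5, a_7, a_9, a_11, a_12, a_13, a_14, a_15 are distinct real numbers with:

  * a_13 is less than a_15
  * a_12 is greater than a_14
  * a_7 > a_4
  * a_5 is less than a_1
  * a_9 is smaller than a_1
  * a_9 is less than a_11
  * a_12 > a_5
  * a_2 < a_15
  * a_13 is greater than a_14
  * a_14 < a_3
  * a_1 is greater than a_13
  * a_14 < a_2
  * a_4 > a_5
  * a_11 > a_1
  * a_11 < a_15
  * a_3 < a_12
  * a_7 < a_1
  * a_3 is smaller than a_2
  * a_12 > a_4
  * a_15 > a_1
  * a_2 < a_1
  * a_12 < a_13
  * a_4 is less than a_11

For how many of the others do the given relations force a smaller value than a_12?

Directly below a_12: a_14, a_5, a_4, a_3.
Nothing else is reachable below a_12; 4 in all.

4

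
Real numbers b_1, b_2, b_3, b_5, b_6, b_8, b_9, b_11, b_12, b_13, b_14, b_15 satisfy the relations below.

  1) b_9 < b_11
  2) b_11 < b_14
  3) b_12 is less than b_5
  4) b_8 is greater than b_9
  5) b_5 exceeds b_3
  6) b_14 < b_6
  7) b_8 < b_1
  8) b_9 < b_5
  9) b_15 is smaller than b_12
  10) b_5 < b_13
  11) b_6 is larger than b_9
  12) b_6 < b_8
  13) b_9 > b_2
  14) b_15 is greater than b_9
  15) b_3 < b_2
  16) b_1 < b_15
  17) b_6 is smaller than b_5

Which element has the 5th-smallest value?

b_14

Chaining the given pairs: b_3 < b_2 < b_9 < b_11 < b_14 < b_6 < b_8 < b_1 < b_15 < b_12 < b_5 < b_13.
Counting 5 from the smallest end gives b_14.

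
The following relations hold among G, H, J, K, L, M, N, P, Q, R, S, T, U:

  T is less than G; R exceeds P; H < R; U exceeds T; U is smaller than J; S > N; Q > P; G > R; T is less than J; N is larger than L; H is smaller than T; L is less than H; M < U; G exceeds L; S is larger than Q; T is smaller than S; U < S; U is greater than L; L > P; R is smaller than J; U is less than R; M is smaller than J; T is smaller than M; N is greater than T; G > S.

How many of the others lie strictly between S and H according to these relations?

4

The relations place H below S. An element lies strictly between them when it is forced above H and also forced below S.
Above H: {T, N, M, U, R, J, G}. Below S: {P, L, T, N, Q, M, U}.
Intersection: {T, N, M, U} — 4.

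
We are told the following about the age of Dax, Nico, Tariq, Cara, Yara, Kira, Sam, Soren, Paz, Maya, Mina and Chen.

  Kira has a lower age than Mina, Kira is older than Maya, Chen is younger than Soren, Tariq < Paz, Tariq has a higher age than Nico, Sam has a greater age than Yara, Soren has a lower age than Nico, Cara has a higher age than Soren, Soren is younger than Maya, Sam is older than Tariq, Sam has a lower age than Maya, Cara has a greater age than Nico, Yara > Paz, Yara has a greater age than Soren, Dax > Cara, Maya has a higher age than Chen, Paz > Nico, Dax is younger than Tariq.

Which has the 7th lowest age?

Paz

Chaining the given pairs: Chen < Soren < Nico < Cara < Dax < Tariq < Paz < Yara < Sam < Maya < Kira < Mina.
Counting 7 from the smallest end gives Paz.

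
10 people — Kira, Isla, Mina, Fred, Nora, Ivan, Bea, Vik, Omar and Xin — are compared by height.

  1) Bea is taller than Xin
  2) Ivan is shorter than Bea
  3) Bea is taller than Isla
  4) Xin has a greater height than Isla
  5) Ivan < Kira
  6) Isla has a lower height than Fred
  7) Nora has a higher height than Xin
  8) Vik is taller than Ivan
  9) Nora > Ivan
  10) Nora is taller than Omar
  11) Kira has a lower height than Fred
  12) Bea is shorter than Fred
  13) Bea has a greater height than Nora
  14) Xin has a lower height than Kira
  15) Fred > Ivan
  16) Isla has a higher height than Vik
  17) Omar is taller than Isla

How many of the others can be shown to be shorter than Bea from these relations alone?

From Bea the given relations immediately reach Ivan, Isla, Xin, Nora.
From those, Vik, Omar — 6 in total.
Nothing else is reachable below Bea; 6 in all.

6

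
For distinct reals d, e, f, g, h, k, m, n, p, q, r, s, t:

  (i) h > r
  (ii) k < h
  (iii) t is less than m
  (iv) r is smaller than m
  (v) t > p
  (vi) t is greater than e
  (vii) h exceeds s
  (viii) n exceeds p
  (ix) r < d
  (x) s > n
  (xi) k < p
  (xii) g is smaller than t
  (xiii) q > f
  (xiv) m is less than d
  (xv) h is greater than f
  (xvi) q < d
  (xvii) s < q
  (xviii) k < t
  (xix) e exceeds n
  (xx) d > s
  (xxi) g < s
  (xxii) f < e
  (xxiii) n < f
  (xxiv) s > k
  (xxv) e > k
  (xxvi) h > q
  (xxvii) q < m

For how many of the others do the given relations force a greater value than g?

6

Directly above g: s, t.
One step further: q, h, m, d (6 so far).
No other element is forced above g by the given relations, so the count is 6.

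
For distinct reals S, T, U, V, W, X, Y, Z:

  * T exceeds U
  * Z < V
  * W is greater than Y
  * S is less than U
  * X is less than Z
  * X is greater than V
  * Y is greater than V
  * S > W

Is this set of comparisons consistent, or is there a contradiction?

Chaining the given relations yields X < Z < V, so X < V. But one relation states V < X. These cannot both hold.

inconsistent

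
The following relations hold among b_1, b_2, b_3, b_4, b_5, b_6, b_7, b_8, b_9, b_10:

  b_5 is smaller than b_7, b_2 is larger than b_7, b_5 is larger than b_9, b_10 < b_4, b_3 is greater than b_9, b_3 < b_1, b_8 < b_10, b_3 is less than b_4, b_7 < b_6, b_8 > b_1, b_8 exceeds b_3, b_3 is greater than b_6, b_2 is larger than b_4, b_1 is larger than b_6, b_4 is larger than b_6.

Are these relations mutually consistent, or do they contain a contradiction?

consistent

Every relation is compatible with b_9 < b_5 < b_7 < b_6 < b_3 < b_1 < b_8 < b_10 < b_4 < b_2; the set is consistent.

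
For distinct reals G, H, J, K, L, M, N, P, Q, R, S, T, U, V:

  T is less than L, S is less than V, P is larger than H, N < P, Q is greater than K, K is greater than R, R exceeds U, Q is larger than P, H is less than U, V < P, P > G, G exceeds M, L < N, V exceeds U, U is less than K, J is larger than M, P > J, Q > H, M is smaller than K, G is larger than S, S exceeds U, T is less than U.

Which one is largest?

Chaining downward from Q: directly below it, H, K, P; then U, R, M, J, V, G, N; then T, S, L.
That covers every other element, and nothing is given above Q, so Q is the largest.

Q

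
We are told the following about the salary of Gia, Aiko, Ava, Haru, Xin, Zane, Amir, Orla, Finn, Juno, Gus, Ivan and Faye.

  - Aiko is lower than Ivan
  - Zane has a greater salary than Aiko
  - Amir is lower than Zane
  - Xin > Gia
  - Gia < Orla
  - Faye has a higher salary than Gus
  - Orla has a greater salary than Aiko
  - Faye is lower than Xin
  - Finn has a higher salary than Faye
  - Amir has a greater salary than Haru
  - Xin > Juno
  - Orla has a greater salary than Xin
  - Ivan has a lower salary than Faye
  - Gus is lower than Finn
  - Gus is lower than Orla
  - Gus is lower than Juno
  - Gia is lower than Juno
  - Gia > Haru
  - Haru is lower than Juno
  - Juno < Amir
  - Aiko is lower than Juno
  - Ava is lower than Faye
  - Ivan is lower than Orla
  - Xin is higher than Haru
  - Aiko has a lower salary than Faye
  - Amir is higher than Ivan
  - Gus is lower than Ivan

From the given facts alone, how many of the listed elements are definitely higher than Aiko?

The elements the relations force above Aiko are Juno, Ivan, Faye, Xin, Amir, Finn, Zane, Orla — no chain reaches any other.
That is 8.

8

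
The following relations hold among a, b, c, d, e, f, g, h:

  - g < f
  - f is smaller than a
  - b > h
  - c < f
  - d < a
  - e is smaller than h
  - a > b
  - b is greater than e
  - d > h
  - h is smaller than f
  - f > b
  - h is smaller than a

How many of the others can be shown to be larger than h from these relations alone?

4

From h the given relations immediately reach b, f, d, a.
No other element is forced above h by the given relations, so the count is 4.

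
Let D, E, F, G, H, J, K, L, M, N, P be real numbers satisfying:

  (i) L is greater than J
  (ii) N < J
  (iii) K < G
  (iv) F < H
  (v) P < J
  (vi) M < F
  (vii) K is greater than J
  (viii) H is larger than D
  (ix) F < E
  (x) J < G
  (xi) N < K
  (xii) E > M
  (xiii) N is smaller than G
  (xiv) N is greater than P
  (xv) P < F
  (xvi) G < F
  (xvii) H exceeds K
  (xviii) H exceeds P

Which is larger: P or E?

The relevant relations are P < N; N < K; K < G; G < F; F < E.
Chaining these gives P < N < K < G < F < E.
So P < E; E is the larger of the two.

E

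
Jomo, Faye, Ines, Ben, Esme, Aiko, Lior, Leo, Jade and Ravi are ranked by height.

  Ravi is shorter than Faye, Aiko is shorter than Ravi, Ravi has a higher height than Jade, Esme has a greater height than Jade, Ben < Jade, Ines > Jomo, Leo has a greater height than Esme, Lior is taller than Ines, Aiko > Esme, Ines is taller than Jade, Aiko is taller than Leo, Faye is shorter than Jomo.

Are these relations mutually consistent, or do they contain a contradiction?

Every relation is compatible with Ben < Jade < Esme < Leo < Aiko < Ravi < Faye < Jomo < Ines < Lior; the set is consistent.

consistent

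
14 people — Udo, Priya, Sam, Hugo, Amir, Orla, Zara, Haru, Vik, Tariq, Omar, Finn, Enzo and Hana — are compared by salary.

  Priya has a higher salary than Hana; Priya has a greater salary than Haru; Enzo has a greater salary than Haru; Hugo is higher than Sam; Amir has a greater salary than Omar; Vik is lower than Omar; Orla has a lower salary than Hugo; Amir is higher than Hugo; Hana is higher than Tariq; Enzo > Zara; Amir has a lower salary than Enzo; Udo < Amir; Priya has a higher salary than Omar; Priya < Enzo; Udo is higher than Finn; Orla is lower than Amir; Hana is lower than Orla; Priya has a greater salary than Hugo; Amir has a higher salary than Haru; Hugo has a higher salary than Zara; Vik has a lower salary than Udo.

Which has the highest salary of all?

Enzo

Chaining downward from Enzo: directly below it, Zara, Haru, Priya, Amir; then Hana, Omar, Orla, Hugo, Udo; then Vik, Sam, Finn, Tariq.
That covers every other element, and nothing is given above Enzo, so Enzo is the highest salary.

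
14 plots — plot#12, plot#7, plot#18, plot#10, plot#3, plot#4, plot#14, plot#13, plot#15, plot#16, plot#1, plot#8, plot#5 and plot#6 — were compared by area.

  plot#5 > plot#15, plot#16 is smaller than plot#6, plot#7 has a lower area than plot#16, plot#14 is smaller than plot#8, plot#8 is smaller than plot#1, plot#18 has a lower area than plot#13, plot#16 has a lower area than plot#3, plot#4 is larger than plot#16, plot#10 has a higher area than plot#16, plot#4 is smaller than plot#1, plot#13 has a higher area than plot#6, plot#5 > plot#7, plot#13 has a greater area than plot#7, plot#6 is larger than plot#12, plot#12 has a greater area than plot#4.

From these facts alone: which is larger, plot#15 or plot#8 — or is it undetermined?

undetermined

Following every chain through plot#15: above plot#15 we get plot#5.
plot#8 is not reached, and no chain runs the other way from plot#8 to plot#15.
So the given relations leave the order of plot#15 and plot#8 undetermined.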